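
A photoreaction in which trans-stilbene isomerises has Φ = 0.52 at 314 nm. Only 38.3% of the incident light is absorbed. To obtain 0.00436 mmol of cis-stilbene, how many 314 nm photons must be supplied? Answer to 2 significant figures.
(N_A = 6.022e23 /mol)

Product: 0.00436 mmol = 4.36e-6 mol.
Photons that must be absorbed: 4.36e-6 / 0.52 = 8.385e-6 mol.
Incident photons needed: 8.385e-6 / 0.383 = 2.189e-5 mol.
Photon count: 2.189e-5 × 6.022e23 = 1.3e19.

1.3e19 photons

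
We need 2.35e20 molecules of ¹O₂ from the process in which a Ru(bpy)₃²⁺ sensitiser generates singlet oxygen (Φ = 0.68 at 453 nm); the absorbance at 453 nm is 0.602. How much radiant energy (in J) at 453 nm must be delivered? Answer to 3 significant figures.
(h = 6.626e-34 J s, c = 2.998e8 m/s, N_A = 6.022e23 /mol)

202 J

Product: 2.35e20 / 6.022e23 = 3.902e-4 mol.
Photons that must be absorbed: 3.902e-4 / 0.68 = 5.738e-4 mol.
Fraction absorbed: 1 − 10^(−0.602) = 0.7500.
Incident photons needed: 5.738e-4 / 0.7500 = 7.651e-4 mol.
Photon energy: hc/λ = 4.385e-19 J; per mole, 2.641e5 J mol⁻¹.
Energy required: 7.651e-4 × 2.641e5 = 202 J.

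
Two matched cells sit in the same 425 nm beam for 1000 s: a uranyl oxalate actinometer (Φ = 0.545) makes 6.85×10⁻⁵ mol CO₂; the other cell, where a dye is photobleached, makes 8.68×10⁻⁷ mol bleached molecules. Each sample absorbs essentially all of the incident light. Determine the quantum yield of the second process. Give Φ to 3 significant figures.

Φ = 0.00691

Photons absorbed by the actinometer: 6.85×10⁻⁵ / 0.545 = 1.257×10⁻⁴ mol.
Φ(unknown) = 8.68×10⁻⁷ / 1.257×10⁻⁴ = 0.00691.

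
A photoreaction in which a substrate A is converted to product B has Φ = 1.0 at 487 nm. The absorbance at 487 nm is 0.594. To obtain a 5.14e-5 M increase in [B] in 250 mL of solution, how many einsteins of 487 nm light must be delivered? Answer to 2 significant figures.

1.7e-5 einstein

Product: (5.14e-5 M)(0.25 L) = 1.285e-5 mol.
Photons that must be absorbed: 1.285e-5 / 1.0 = 1.285e-5 mol.
Fraction absorbed: 1 − 10^(−0.594) = 0.7453.
Incident photons needed: 1.285e-5 / 0.7453 = 1.724e-5 mol.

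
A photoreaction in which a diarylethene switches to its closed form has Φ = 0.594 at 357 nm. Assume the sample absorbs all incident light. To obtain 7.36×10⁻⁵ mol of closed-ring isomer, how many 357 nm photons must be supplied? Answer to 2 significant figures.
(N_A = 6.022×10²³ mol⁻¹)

Photons that must be absorbed: 7.36×10⁻⁵ / 0.594 = 1.239×10⁻⁴ mol.
Photon count: 1.239×10⁻⁴ × 6.022×10²³ = 7.5×10¹⁹.

7.5×10¹⁹ photons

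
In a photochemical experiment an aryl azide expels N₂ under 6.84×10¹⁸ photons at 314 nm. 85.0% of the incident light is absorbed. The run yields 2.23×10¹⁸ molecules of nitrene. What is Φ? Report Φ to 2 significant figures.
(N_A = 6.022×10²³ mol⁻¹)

Φ = 0.38

Product: 2.23×10¹⁸ / 6.022×10²³ = 3.703×10⁻⁶ mol.
Moles of photons: 6.84×10¹⁸ / 6.022×10²³ = 1.136×10⁻⁵ mol.
Photons absorbed: 0.850 × 1.136×10⁻⁵ = 9.656×10⁻⁶ mol.
Φ = 3.703×10⁻⁶ mol / 9.656×10⁻⁶ mol photons = 0.38.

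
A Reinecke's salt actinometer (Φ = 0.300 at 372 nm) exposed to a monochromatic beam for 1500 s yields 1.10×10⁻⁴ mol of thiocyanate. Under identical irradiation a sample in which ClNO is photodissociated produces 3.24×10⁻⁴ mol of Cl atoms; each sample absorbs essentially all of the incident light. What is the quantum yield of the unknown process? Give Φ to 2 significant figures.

Photons absorbed by the actinometer: 1.10×10⁻⁴ / 0.300 = 3.667×10⁻⁴ mol.
Φ(unknown) = 3.24×10⁻⁴ / 3.667×10⁻⁴ = 0.88.

Φ = 0.88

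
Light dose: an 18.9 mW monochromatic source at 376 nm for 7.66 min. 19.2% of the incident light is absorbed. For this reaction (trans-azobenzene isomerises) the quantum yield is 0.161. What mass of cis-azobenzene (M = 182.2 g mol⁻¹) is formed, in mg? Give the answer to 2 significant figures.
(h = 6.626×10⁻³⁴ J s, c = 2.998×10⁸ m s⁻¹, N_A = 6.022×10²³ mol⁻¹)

0.15 mg

Photon energy at 376 nm: hc/λ = (6.626×10⁻³⁴)(2.998×10⁸)/(376×10⁻⁹) = 5.283×10⁻¹⁹ J.
Energy delivered: (18.9 mW)(459.6 s) = 8.686 J.
Photons incident: 8.686 / 5.283×10⁻¹⁹ = 1.644×10¹⁹, i.e. 1.644×10¹⁹/6.022×10²³ = 2.730×10⁻⁵ mol.
Photons absorbed: 0.192 × 2.730×10⁻⁵ = 5.242×10⁻⁶ mol.
Product: Φ × n_abs = 0.161 × 5.242×10⁻⁶ = 8.440×10⁻⁷ mol.
Mass: 8.440×10⁻⁷ × 182.2 = 1.538×10⁻⁴ g = 0.15 mg.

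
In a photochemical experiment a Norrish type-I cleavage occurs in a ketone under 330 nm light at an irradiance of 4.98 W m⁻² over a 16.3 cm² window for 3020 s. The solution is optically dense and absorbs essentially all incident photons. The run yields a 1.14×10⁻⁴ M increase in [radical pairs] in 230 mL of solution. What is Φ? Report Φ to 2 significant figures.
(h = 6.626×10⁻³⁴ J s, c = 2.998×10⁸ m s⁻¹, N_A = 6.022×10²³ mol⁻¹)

Φ = 0.39

Product: (1.14×10⁻⁴ M)(0.23 L) = 2.622×10⁻⁵ mol.
Photon energy at 330 nm: hc/λ = (6.626×10⁻³⁴)(2.998×10⁸)/(330×10⁻⁹) = 6.020×10⁻¹⁹ J.
Energy delivered: (4.98 W m⁻²)(16.3×10⁻⁴ m²)(3020 s) = 24.51 J.
Photons incident: 24.51 / 6.020×10⁻¹⁹ = 4.071×10¹⁹, i.e. 4.071×10¹⁹/6.022×10²³ = 6.760×10⁻⁵ mol.
Φ = 2.622×10⁻⁵ mol / 6.760×10⁻⁵ mol photons = 0.39.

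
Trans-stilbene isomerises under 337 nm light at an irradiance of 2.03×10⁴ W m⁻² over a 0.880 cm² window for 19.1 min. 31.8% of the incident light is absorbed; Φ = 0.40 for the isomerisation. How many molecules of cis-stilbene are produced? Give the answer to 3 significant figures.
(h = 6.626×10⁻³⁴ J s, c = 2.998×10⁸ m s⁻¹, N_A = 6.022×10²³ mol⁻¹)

4.42×10²⁰ molecules

Photon energy at 337 nm: hc/λ = (6.626×10⁻³⁴)(2.998×10⁸)/(337×10⁻⁹) = 5.895×10⁻¹⁹ J.
Energy delivered: (2.03×10⁴ W m⁻²)(0.880×10⁻⁴ m²)(1146 s) = 2047 J.
Photons incident: 2047 / 5.895×10⁻¹⁹ = 3.472×10²¹, i.e. 3.472×10²¹/6.022×10²³ = 0.005766 mol.
Photons absorbed: 0.318 × 0.005766 = 0.001834 mol.
Product: Φ × n_abs = 0.40 × 0.001834 = 7.336×10⁻⁴ mol.
As a count: 7.336×10⁻⁴ × 6.022×10²³ = 4.42×10²⁰.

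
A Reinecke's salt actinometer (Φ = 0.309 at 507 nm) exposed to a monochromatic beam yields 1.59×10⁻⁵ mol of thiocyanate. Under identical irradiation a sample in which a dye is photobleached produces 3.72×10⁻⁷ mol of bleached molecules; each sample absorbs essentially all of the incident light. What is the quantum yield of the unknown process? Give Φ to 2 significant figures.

Photons absorbed by the actinometer: 1.59×10⁻⁵ / 0.309 = 5.146×10⁻⁵ mol.
Φ(unknown) = 3.72×10⁻⁷ / 5.146×10⁻⁵ = 0.0072.

Φ = 0.0072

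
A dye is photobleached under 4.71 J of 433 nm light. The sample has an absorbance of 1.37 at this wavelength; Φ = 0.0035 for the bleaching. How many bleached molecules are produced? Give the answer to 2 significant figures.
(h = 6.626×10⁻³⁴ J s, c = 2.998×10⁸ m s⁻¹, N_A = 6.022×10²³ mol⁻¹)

3.4×10¹⁶ bleached molecules

Photon energy at 433 nm: hc/λ = (6.626×10⁻³⁴)(2.998×10⁸)/(433×10⁻⁹) = 4.588×10⁻¹⁹ J.
Photons incident: 4.71 / 4.588×10⁻¹⁹ = 1.027×10¹⁹, i.e. 1.027×10¹⁹/6.022×10²³ = 1.705×10⁻⁵ mol.
Fraction absorbed: 1 − 10^(−1.37) = 0.9573.
Photons absorbed: 0.9573 × 1.705×10⁻⁵ = 1.632×10⁻⁵ mol.
Product: Φ × n_abs = 0.0035 × 1.632×10⁻⁵ = 5.712×10⁻⁸ mol.
As a count: 5.712×10⁻⁸ × 6.022×10²³ = 3.4×10¹⁶.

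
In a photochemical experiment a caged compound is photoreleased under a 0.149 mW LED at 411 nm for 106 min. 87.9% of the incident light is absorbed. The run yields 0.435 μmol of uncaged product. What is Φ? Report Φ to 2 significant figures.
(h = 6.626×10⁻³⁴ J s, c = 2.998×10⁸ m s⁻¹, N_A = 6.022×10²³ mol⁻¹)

Φ = 0.15

Product: 0.435 μmol = 4.35×10⁻⁷ mol.
Photon energy at 411 nm: hc/λ = (6.626×10⁻³⁴)(2.998×10⁸)/(411×10⁻⁹) = 4.833×10⁻¹⁹ J.
Energy delivered: (0.149 mW)(6360 s) = 0.9476 J.
Photons incident: 0.9476 / 4.833×10⁻¹⁹ = 1.961×10¹⁸, i.e. 1.961×10¹⁸/6.022×10²³ = 3.256×10⁻⁶ mol.
Photons absorbed: 0.879 × 3.256×10⁻⁶ = 2.862×10⁻⁶ mol.
Φ = 4.35×10⁻⁷ mol / 2.862×10⁻⁶ mol photons = 0.15.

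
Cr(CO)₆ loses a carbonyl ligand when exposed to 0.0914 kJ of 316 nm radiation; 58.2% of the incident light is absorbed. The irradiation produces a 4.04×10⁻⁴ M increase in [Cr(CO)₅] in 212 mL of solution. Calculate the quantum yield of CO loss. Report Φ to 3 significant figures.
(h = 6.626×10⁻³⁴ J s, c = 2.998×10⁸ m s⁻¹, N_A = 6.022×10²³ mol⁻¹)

Product: (4.04×10⁻⁴ M)(0.212 L) = 8.565×10⁻⁵ mol.
Photon energy at 316 nm: hc/λ = (6.626×10⁻³⁴)(2.998×10⁸)/(316×10⁻⁹) = 6.286×10⁻¹⁹ J.
Incident energy: 0.0914 kJ = 91.4 J.
Photons incident: 91.4 / 6.286×10⁻¹⁹ = 1.454×10²⁰, i.e. 1.454×10²⁰/6.022×10²³ = 2.414×10⁻⁴ mol.
Photons absorbed: 0.582 × 2.414×10⁻⁴ = 1.405×10⁻⁴ mol.
Φ = 8.565×10⁻⁵ mol / 1.405×10⁻⁴ mol photons = 0.610.

Φ = 0.610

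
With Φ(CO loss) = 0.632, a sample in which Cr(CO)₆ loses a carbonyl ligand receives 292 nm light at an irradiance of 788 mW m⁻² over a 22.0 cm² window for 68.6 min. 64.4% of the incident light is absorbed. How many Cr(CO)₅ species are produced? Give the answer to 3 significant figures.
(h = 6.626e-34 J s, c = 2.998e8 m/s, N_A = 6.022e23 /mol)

Photon energy at 292 nm: hc/λ = (6.626e-34)(2.998e8)/(292e-9) = 6.803e-19 J.
Energy delivered: (788 mW m⁻²)(22.0e-4 m²)(4116 s) = 7.135 J.
Photons incident: 7.135 / 6.803e-19 = 1.049e19, i.e. 1.049e19/6.022e23 = 1.742e-5 mol.
Photons absorbed: 0.644 × 1.742e-5 = 1.122e-5 mol.
Product: Φ × n_abs = 0.632 × 1.122e-5 = 7.091e-6 mol.
As a count: 7.091e-6 × 6.022e23 = 4.27e18.

4.27e18 species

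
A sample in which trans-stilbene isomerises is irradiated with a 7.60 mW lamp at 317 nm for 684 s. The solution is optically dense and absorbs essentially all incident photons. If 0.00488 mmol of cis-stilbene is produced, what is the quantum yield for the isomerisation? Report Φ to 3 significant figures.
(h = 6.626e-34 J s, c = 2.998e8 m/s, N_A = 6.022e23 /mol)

Φ = 0.354

Product: 0.00488 mmol = 4.88e-6 mol.
Photon energy at 317 nm: hc/λ = (6.626e-34)(2.998e8)/(317e-9) = 6.266e-19 J.
Energy delivered: (7.60 mW)(684 s) = 5.198 J.
Photons incident: 5.198 / 6.266e-19 = 8.296e18, i.e. 8.296e18/6.022e23 = 1.378e-5 mol.
Φ = 4.88e-6 mol / 1.378e-5 mol photons = 0.354.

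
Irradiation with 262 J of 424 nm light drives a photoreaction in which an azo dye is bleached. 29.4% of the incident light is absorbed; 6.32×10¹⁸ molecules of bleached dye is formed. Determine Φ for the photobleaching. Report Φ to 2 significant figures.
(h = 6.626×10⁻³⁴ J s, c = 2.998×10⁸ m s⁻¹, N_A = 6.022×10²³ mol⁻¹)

Φ = 0.038

Product: 6.32×10¹⁸ / 6.022×10²³ = 1.049×10⁻⁵ mol.
Photon energy at 424 nm: hc/λ = (6.626×10⁻³⁴)(2.998×10⁸)/(424×10⁻⁹) = 4.685×10⁻¹⁹ J.
Photons incident: 262 / 4.685×10⁻¹⁹ = 5.592×10²⁰, i.e. 5.592×10²⁰/6.022×10²³ = 9.286×10⁻⁴ mol.
Photons absorbed: 0.294 × 9.286×10⁻⁴ = 2.730×10⁻⁴ mol.
Φ = 1.049×10⁻⁵ mol / 2.730×10⁻⁴ mol photons = 0.038.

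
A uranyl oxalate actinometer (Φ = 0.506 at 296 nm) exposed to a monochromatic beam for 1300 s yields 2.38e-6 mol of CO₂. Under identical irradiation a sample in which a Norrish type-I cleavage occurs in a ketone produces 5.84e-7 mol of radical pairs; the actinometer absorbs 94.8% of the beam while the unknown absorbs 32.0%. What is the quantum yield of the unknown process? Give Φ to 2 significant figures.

Φ = 0.37

Photons absorbed by the actinometer: 2.38e-6 / 0.506 = 4.704e-6 mol.
Incident flux: 4.704e-6 / 0.948 = 4.962e-6 einstein.
Absorbed by unknown: 0.320 × 4.962e-6 = 1.588e-6 mol.
Φ(unknown) = 5.84e-7 / 1.588e-6 = 0.37.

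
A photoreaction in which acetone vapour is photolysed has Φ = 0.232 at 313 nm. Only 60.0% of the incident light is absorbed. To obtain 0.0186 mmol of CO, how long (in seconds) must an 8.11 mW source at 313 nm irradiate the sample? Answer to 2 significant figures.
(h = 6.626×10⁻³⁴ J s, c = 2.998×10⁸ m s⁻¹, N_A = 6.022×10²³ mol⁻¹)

Product: 0.0186 mmol = 1.86×10⁻⁵ mol.
Photons that must be absorbed: 1.86×10⁻⁵ / 0.232 = 8.017×10⁻⁵ mol.
Incident photons needed: 8.017×10⁻⁵ / 0.600 = 1.336×10⁻⁴ mol.
Photon energy: hc/λ = 6.347×10⁻¹⁹ J; per mole, 3.822×10⁵ J mol⁻¹.
Energy required: 1.336×10⁻⁴ × 3.822×10⁵ = 51.06 J.
Time: 51.06 J / 0.00811 W = 6300 s.

t ≈ 6300 s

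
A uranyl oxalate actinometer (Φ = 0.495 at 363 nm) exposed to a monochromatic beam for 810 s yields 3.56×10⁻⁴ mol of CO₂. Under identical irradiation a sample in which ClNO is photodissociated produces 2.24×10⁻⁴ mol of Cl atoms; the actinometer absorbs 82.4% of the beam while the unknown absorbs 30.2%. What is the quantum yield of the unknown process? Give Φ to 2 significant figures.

Photons absorbed by the actinometer: 3.56×10⁻⁴ / 0.495 = 7.192×10⁻⁴ mol.
Incident flux: 7.192×10⁻⁴ / 0.824 = 8.728×10⁻⁴ einstein.
Absorbed by unknown: 0.302 × 8.728×10⁻⁴ = 2.636×10⁻⁴ mol.
Φ(unknown) = 2.24×10⁻⁴ / 2.636×10⁻⁴ = 0.85.

Φ = 0.85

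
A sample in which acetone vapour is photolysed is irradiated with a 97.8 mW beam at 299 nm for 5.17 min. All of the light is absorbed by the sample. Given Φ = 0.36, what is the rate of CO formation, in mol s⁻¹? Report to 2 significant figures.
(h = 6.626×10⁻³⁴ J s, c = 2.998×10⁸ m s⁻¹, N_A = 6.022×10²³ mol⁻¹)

8.8×10⁻⁸ mol s⁻¹

Photon energy at 299 nm: hc/λ = (6.626×10⁻³⁴)(2.998×10⁸)/(299×10⁻⁹) = 6.644×10⁻¹⁹ J.
Energy delivered: (97.8 mW)(310.2 s) = 30.34 J.
Photons incident: 30.34 / 6.644×10⁻¹⁹ = 4.567×10¹⁹, i.e. 4.567×10¹⁹/6.022×10²³ = 7.584×10⁻⁵ mol.
Product formed: 0.36 × 7.584×10⁻⁵ = 2.730×10⁻⁵ mol.
Rate: 2.730×10⁻⁵ / 310.2 s = 8.8×10⁻⁸ mol s⁻¹.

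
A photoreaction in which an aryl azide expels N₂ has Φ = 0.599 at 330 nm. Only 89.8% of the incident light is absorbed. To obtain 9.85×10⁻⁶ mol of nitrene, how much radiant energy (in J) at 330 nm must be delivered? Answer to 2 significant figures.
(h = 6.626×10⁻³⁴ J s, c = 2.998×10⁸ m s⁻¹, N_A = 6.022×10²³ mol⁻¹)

Photons that must be absorbed: 9.85×10⁻⁶ / 0.599 = 1.644×10⁻⁵ mol.
Incident photons needed: 1.644×10⁻⁵ / 0.898 = 1.831×10⁻⁵ mol.
Photon energy: hc/λ = 6.020×10⁻¹⁹ J; per mole, 3.625×10⁵ J mol⁻¹.
Energy required: 1.831×10⁻⁵ × 3.625×10⁵ = 6.6 J.

6.6 J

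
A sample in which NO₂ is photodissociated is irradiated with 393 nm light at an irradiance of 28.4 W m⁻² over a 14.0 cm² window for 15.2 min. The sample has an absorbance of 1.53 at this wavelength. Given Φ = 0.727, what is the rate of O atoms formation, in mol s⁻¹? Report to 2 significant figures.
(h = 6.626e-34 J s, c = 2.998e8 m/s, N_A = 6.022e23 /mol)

9.2e-8 mol s⁻¹

Photon energy at 393 nm: hc/λ = (6.626e-34)(2.998e8)/(393e-9) = 5.055e-19 J.
Energy delivered: (28.4 W m⁻²)(14.0e-4 m²)(912 s) = 36.26 J.
Photons incident: 36.26 / 5.055e-19 = 7.173e19, i.e. 7.173e19/6.022e23 = 1.191e-4 mol.
Fraction absorbed: 1 − 10^(−1.53) = 0.9705.
Photons absorbed: 0.9705 × 1.191e-4 = 1.156e-4 mol.
Product formed: 0.727 × 1.156e-4 = 8.404e-5 mol.
Rate: 8.404e-5 / 912 s = 9.2e-8 mol s⁻¹.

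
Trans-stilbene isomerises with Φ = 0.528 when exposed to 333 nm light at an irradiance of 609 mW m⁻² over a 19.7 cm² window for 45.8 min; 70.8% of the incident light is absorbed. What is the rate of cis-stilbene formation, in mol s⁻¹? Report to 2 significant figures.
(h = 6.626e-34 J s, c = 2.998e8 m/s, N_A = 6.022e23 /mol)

1.2e-9 mol s⁻¹

Photon energy at 333 nm: hc/λ = (6.626e-34)(2.998e8)/(333e-9) = 5.965e-19 J.
Energy delivered: (609 mW m⁻²)(19.7e-4 m²)(2748 s) = 3.297 J.
Photons incident: 3.297 / 5.965e-19 = 5.527e18, i.e. 5.527e18/6.022e23 = 9.178e-6 mol.
Photons absorbed: 0.708 × 9.178e-6 = 6.498e-6 mol.
Product formed: 0.528 × 6.498e-6 = 3.431e-6 mol.
Rate: 3.431e-6 / 2748 s = 1.2e-9 mol s⁻¹.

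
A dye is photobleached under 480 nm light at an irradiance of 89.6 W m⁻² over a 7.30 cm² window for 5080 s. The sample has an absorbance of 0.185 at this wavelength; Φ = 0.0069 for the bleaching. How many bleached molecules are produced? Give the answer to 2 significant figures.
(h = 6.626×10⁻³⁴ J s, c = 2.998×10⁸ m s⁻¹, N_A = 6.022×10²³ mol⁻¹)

Photon energy at 480 nm: hc/λ = (6.626×10⁻³⁴)(2.998×10⁸)/(480×10⁻⁹) = 4.138×10⁻¹⁹ J.
Energy delivered: (89.6 W m⁻²)(7.30×10⁻⁴ m²)(5080 s) = 332.3 J.
Photons incident: 332.3 / 4.138×10⁻¹⁹ = 8.030×10²⁰, i.e. 8.030×10²⁰/6.022×10²³ = 0.001333 mol.
Fraction absorbed: 1 − 10^(−0.185) = 0.3469.
Photons absorbed: 0.3469 × 0.001333 = 4.624×10⁻⁴ mol.
Product: Φ × n_abs = 0.0069 × 4.624×10⁻⁴ = 3.191×10⁻⁶ mol.
As a count: 3.191×10⁻⁶ × 6.022×10²³ = 1.9×10¹⁸.

1.9×10¹⁸ bleached molecules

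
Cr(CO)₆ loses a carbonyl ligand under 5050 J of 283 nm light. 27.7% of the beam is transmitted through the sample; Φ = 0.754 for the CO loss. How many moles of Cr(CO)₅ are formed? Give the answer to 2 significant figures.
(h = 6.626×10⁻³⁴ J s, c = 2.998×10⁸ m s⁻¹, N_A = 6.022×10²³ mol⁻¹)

0.0065 mol

Photon energy at 283 nm: hc/λ = (6.626×10⁻³⁴)(2.998×10⁸)/(283×10⁻⁹) = 7.019×10⁻¹⁹ J.
Photons incident: 5050 / 7.019×10⁻¹⁹ = 7.195×10²¹, i.e. 7.195×10²¹/6.022×10²³ = 0.01195 mol.
Fraction absorbed: 1 − 27.7/100 = 0.7230.
Photons absorbed: 0.7230 × 0.01195 = 0.008640 mol.
Product: Φ × n_abs = 0.754 × 0.008640 = 0.006515 mol.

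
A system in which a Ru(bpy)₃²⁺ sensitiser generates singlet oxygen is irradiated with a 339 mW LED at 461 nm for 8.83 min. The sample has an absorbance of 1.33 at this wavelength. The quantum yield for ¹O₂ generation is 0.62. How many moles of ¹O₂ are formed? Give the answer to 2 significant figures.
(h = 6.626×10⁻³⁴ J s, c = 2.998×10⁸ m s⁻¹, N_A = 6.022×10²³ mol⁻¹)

Photon energy at 461 nm: hc/λ = (6.626×10⁻³⁴)(2.998×10⁸)/(461×10⁻⁹) = 4.309×10⁻¹⁹ J.
Energy delivered: (339 mW)(529.8 s) = 179.6 J.
Photons incident: 179.6 / 4.309×10⁻¹⁹ = 4.168×10²⁰, i.e. 4.168×10²⁰/6.022×10²³ = 6.921×10⁻⁴ mol.
Fraction absorbed: 1 − 10^(−1.33) = 0.9532.
Photons absorbed: 0.9532 × 6.921×10⁻⁴ = 6.597×10⁻⁴ mol.
Product: Φ × n_abs = 0.62 × 6.597×10⁻⁴ = 4.090×10⁻⁴ mol.

4.1×10⁻⁴ mol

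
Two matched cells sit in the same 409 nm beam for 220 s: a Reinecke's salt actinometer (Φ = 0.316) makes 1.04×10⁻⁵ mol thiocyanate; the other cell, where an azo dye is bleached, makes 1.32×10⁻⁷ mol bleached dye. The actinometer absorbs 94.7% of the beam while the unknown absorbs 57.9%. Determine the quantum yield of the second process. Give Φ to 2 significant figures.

Photons absorbed by the actinometer: 1.04×10⁻⁵ / 0.316 = 3.291×10⁻⁵ mol.
Incident flux: 3.291×10⁻⁵ / 0.947 = 3.475×10⁻⁵ einstein.
Absorbed by unknown: 0.579 × 3.475×10⁻⁵ = 2.012×10⁻⁵ mol.
Φ(unknown) = 1.32×10⁻⁷ / 2.012×10⁻⁵ = 0.0066.

Φ = 0.0066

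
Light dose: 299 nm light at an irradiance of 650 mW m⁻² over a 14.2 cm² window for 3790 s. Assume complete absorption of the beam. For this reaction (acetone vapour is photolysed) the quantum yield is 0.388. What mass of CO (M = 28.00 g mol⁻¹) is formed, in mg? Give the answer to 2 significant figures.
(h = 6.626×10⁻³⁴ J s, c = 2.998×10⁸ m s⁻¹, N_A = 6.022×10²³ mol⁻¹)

Photon energy at 299 nm: hc/λ = (6.626×10⁻³⁴)(2.998×10⁸)/(299×10⁻⁹) = 6.644×10⁻¹⁹ J.
Energy delivered: (650 mW m⁻²)(14.2×10⁻⁴ m²)(3790 s) = 3.498 J.
Photons incident: 3.498 / 6.644×10⁻¹⁹ = 5.265×10¹⁸, i.e. 5.265×10¹⁸/6.022×10²³ = 8.743×10⁻⁶ mol.
Product: Φ × n_abs = 0.388 × 8.743×10⁻⁶ = 3.392×10⁻⁶ mol.
Mass: 3.392×10⁻⁶ × 28.00 = 9.498×10⁻⁵ g = 0.095 mg.

0.095 mg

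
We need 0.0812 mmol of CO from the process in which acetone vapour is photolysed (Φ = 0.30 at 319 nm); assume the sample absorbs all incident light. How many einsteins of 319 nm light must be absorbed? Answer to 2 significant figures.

Product: 0.0812 mmol = 8.12×10⁻⁵ mol.
Photons that must be absorbed: 8.12×10⁻⁵ / 0.30 = 2.707×10⁻⁴ mol.

2.7×10⁻⁴ einstein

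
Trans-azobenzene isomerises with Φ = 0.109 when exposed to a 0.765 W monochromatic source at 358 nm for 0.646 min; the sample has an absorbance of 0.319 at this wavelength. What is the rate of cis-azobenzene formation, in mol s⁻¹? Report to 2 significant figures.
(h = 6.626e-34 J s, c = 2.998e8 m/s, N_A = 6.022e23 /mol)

Photon energy at 358 nm: hc/λ = (6.626e-34)(2.998e8)/(358e-9) = 5.549e-19 J.
Energy delivered: (0.765 W)(38.76 s) = 29.65 J.
Photons incident: 29.65 / 5.549e-19 = 5.343e19, i.e. 5.343e19/6.022e23 = 8.872e-5 mol.
Fraction absorbed: 1 − 10^(−0.319) = 0.5203.
Photons absorbed: 0.5203 × 8.872e-5 = 4.616e-5 mol.
Product formed: 0.109 × 4.616e-5 = 5.031e-6 mol.
Rate: 5.031e-6 / 38.76 s = 1.3e-7 mol s⁻¹.

1.3e-7 mol s⁻¹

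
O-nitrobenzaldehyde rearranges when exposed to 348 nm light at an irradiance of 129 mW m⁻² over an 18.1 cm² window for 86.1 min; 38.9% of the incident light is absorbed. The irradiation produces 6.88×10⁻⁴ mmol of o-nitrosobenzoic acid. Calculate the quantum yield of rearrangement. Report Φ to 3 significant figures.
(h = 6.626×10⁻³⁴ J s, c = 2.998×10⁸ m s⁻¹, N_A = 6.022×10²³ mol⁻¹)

Product: 6.88×10⁻⁴ mmol = 6.88×10⁻⁷ mol.
Photon energy at 348 nm: hc/λ = (6.626×10⁻³⁴)(2.998×10⁸)/(348×10⁻⁹) = 5.708×10⁻¹⁹ J.
Energy delivered: (129 mW m⁻²)(18.1×10⁻⁴ m²)(5166 s) = 1.206 J.
Photons incident: 1.206 / 5.708×10⁻¹⁹ = 2.113×10¹⁸, i.e. 2.113×10¹⁸/6.022×10²³ = 3.509×10⁻⁶ mol.
Photons absorbed: 0.389 × 3.509×10⁻⁶ = 1.365×10⁻⁶ mol.
Φ = 6.88×10⁻⁷ mol / 1.365×10⁻⁶ mol photons = 0.504.

Φ = 0.504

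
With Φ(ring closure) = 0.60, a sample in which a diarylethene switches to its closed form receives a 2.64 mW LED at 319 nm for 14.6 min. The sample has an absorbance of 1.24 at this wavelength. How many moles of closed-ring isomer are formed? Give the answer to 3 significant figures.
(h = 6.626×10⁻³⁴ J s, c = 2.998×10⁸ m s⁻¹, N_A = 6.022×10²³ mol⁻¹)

Photon energy at 319 nm: hc/λ = (6.626×10⁻³⁴)(2.998×10⁸)/(319×10⁻⁹) = 6.227×10⁻¹⁹ J.
Energy delivered: (2.64 mW)(876 s) = 2.313 J.
Photons incident: 2.313 / 6.227×10⁻¹⁹ = 3.714×10¹⁸, i.e. 3.714×10¹⁸/6.022×10²³ = 6.167×10⁻⁶ mol.
Fraction absorbed: 1 − 10^(−1.24) = 0.9425.
Photons absorbed: 0.9425 × 6.167×10⁻⁶ = 5.812×10⁻⁶ mol.
Product: Φ × n_abs = 0.60 × 5.812×10⁻⁶ = 3.487×10⁻⁶ mol.

3.49×10⁻⁶ mol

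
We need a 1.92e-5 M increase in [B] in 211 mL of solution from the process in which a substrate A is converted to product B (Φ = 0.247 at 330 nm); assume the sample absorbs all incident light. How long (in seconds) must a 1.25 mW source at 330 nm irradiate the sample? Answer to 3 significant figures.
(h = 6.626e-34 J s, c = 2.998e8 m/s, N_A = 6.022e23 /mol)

t ≈ 4760 s

Product: (1.92e-5 M)(0.211 L) = 4.051e-6 mol.
Photons that must be absorbed: 4.051e-6 / 0.247 = 1.640e-5 mol.
Photon energy: hc/λ = 6.020e-19 J; per mole, 3.625e5 J mol⁻¹.
Energy required: 1.640e-5 × 3.625e5 = 5.945 J.
Time: 5.945 J / 0.00125 W = 4760 s.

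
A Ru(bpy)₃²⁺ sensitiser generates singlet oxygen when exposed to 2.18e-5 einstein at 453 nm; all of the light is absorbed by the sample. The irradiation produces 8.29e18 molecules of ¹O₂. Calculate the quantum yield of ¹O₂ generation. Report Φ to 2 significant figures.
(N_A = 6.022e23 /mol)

Product: 8.29e18 / 6.022e23 = 1.377e-5 mol.
Φ = 1.377e-5 mol / 2.18e-5 mol photons = 0.63.

Φ = 0.63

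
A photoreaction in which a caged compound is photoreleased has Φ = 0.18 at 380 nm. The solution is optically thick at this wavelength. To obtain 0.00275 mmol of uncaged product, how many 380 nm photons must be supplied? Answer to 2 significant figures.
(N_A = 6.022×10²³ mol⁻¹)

Product: 0.00275 mmol = 2.75×10⁻⁶ mol.
Photons that must be absorbed: 2.75×10⁻⁶ / 0.18 = 1.528×10⁻⁵ mol.
Photon count: 1.528×10⁻⁵ × 6.022×10²³ = 9.2×10¹⁸.

9.2×10¹⁸ photons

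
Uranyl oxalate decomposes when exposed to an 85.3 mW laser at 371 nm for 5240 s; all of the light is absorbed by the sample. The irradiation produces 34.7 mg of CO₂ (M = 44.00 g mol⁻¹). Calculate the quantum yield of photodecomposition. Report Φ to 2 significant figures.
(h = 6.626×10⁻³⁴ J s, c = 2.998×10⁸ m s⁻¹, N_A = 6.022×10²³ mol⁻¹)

Φ = 0.57

Product: 34.7 mg / 44.00 g mol⁻¹ = 7.886×10⁻⁴ mol.
Photon energy at 371 nm: hc/λ = (6.626×10⁻³⁴)(2.998×10⁸)/(371×10⁻⁹) = 5.354×10⁻¹⁹ J.
Energy delivered: (85.3 mW)(5240 s) = 447.0 J.
Photons incident: 447.0 / 5.354×10⁻¹⁹ = 8.349×10²⁰, i.e. 8.349×10²⁰/6.022×10²³ = 0.001386 mol.
Φ = 7.886×10⁻⁴ mol / 0.001386 mol photons = 0.57.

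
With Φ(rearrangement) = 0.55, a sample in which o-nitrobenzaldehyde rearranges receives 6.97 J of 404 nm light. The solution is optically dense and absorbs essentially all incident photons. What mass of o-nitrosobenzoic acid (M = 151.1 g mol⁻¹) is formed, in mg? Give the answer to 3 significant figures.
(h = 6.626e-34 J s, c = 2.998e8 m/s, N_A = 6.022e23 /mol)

1.96 mg

Photon energy at 404 nm: hc/λ = (6.626e-34)(2.998e8)/(404e-9) = 4.917e-19 J.
Photons incident: 6.97 / 4.917e-19 = 1.418e19, i.e. 1.418e19/6.022e23 = 2.355e-5 mol.
Product: Φ × n_abs = 0.55 × 2.355e-5 = 1.295e-5 mol.
Mass: 1.295e-5 × 151.1 = 0.001957 g = 1.96 mg.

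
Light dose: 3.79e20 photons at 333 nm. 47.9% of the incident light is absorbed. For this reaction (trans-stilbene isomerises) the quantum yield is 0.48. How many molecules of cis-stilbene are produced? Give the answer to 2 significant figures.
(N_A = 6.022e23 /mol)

Moles of photons: 3.79e20 / 6.022e23 = 6.294e-4 mol.
Photons absorbed: 0.479 × 6.294e-4 = 3.015e-4 mol.
Product: Φ × n_abs = 0.48 × 3.015e-4 = 1.447e-4 mol.
As a count: 1.447e-4 × 6.022e23 = 8.7e19.

8.7e19 molecules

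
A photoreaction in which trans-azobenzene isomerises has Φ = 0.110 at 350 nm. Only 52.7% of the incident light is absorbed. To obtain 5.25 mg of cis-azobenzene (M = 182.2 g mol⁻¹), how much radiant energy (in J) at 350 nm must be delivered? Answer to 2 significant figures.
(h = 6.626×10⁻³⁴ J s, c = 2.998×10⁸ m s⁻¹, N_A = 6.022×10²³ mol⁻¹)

170 J

Product: 5.25 mg / 182.2 g mol⁻¹ = 2.881×10⁻⁵ mol.
Photons that must be absorbed: 2.881×10⁻⁵ / 0.110 = 2.619×10⁻⁴ mol.
Incident photons needed: 2.619×10⁻⁴ / 0.527 = 4.970×10⁻⁴ mol.
Photon energy: hc/λ = 5.676×10⁻¹⁹ J; per mole, 3.418×10⁵ J mol⁻¹.
Energy required: 4.970×10⁻⁴ × 3.418×10⁵ = 170 J.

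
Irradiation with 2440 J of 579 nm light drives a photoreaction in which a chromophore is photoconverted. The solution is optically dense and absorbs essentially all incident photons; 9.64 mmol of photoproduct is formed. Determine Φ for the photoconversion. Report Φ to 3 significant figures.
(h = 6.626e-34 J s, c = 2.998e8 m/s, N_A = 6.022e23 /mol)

Φ = 0.816

Product: 9.64 mmol = 0.00964 mol.
Photon energy at 579 nm: hc/λ = (6.626e-34)(2.998e8)/(579e-9) = 3.431e-19 J.
Photons incident: 2440 / 3.431e-19 = 7.112e21, i.e. 7.112e21/6.022e23 = 0.01181 mol.
Φ = 0.00964 mol / 0.01181 mol photons = 0.816.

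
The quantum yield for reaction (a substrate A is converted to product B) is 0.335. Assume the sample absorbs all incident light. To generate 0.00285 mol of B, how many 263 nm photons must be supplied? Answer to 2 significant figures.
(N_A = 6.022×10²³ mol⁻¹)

5.1×10²¹ photons

Photons that must be absorbed: 0.00285 / 0.335 = 0.008507 mol.
Photon count: 0.008507 × 6.022×10²³ = 5.1×10²¹.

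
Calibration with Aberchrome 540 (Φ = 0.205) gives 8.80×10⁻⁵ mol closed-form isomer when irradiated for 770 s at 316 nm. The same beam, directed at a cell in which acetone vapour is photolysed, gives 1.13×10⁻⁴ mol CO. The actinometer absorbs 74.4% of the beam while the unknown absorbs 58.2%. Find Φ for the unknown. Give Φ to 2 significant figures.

Photons absorbed by the actinometer: 8.80×10⁻⁵ / 0.205 = 4.293×10⁻⁴ mol.
Incident flux: 4.293×10⁻⁴ / 0.744 = 5.770×10⁻⁴ einstein.
Absorbed by unknown: 0.582 × 5.770×10⁻⁴ = 3.358×10⁻⁴ mol.
Φ(unknown) = 1.13×10⁻⁴ / 3.358×10⁻⁴ = 0.34.

Φ = 0.34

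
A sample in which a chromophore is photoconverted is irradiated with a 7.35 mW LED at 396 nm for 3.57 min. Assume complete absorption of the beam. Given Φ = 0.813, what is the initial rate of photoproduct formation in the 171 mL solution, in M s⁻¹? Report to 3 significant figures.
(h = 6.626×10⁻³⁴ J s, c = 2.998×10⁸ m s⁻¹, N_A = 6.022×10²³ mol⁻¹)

1.16×10⁻⁷ M s⁻¹

Photon energy at 396 nm: hc/λ = (6.626×10⁻³⁴)(2.998×10⁸)/(396×10⁻⁹) = 5.016×10⁻¹⁹ J.
Energy delivered: (7.35 mW)(214.2 s) = 1.574 J.
Photons incident: 1.574 / 5.016×10⁻¹⁹ = 3.138×10¹⁸, i.e. 3.138×10¹⁸/6.022×10²³ = 5.211×10⁻⁶ mol.
Product formed: 0.813 × 5.211×10⁻⁶ = 4.237×10⁻⁶ mol.
Rate: 4.237×10⁻⁶ mol / (214.2 s × 0.171 L) = 1.16×10⁻⁷ M s⁻¹.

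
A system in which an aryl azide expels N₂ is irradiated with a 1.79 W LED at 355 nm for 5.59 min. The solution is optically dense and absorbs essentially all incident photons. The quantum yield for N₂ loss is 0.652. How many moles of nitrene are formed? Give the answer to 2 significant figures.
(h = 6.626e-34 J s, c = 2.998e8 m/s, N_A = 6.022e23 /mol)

Photon energy at 355 nm: hc/λ = (6.626e-34)(2.998e8)/(355e-9) = 5.596e-19 J.
Energy delivered: (1.79 W)(335.4 s) = 600.4 J.
Photons incident: 600.4 / 5.596e-19 = 1.073e21, i.e. 1.073e21/6.022e23 = 0.001782 mol.
Product: Φ × n_abs = 0.652 × 0.001782 = 0.001162 mol.

0.0012 mol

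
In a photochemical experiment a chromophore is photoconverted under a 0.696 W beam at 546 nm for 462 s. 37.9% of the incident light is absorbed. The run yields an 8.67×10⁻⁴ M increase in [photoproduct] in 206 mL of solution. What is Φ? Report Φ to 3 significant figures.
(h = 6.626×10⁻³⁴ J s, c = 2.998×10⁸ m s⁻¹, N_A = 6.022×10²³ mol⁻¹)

Φ = 0.321

Product: (8.67×10⁻⁴ M)(0.206 L) = 1.786×10⁻⁴ mol.
Photon energy at 546 nm: hc/λ = (6.626×10⁻³⁴)(2.998×10⁸)/(546×10⁻⁹) = 3.638×10⁻¹⁹ J.
Energy delivered: (0.696 W)(462 s) = 321.6 J.
Photons incident: 321.6 / 3.638×10⁻¹⁹ = 8.840×10²⁰, i.e. 8.840×10²⁰/6.022×10²³ = 0.001468 mol.
Photons absorbed: 0.379 × 0.001468 = 5.564×10⁻⁴ mol.
Φ = 1.786×10⁻⁴ mol / 5.564×10⁻⁴ mol photons = 0.321.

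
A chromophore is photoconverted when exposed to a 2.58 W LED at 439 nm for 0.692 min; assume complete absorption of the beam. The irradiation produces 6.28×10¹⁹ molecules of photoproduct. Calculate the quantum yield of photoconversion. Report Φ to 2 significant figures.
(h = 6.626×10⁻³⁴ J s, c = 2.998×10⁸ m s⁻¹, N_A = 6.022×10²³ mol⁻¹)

Product: 6.28×10¹⁹ / 6.022×10²³ = 1.043×10⁻⁴ mol.
Photon energy at 439 nm: hc/λ = (6.626×10⁻³⁴)(2.998×10⁸)/(439×10⁻⁹) = 4.525×10⁻¹⁹ J.
Energy delivered: (2.58 W)(41.52 s) = 107.1 J.
Photons incident: 107.1 / 4.525×10⁻¹⁹ = 2.367×10²⁰, i.e. 2.367×10²⁰/6.022×10²³ = 3.931×10⁻⁴ mol.
Φ = 1.043×10⁻⁴ mol / 3.931×10⁻⁴ mol photons = 0.27.

Φ = 0.27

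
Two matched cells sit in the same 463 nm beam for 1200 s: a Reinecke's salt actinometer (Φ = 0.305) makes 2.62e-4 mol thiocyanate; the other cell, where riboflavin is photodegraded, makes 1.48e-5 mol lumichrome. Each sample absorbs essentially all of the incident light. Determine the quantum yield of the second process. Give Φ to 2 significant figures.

Photons absorbed by the actinometer: 2.62e-4 / 0.305 = 8.590e-4 mol.
Φ(unknown) = 1.48e-5 / 8.590e-4 = 0.017.

Φ = 0.017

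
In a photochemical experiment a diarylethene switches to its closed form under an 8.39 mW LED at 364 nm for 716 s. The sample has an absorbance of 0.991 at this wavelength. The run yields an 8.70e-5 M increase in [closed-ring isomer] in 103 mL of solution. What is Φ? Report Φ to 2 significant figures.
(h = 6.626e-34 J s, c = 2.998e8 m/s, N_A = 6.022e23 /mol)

Product: (8.70e-5 M)(0.103 L) = 8.961e-6 mol.
Photon energy at 364 nm: hc/λ = (6.626e-34)(2.998e8)/(364e-9) = 5.457e-19 J.
Energy delivered: (8.39 mW)(716 s) = 6.007 J.
Photons incident: 6.007 / 5.457e-19 = 1.101e19, i.e. 1.101e19/6.022e23 = 1.828e-5 mol.
Fraction absorbed: 1 − 10^(−0.991) = 0.8979.
Photons absorbed: 0.8979 × 1.828e-5 = 1.641e-5 mol.
Φ = 8.961e-6 mol / 1.641e-5 mol photons = 0.55.

Φ = 0.55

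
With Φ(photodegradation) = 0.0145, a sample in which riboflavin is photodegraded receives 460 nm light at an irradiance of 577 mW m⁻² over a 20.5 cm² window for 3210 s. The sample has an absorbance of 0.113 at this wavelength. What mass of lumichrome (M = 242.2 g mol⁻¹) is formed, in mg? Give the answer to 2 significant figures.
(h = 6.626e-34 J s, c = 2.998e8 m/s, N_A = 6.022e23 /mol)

0.012 mg

Photon energy at 460 nm: hc/λ = (6.626e-34)(2.998e8)/(460e-9) = 4.318e-19 J.
Energy delivered: (577 mW m⁻²)(20.5e-4 m²)(3210 s) = 3.797 J.
Photons incident: 3.797 / 4.318e-19 = 8.793e18, i.e. 8.793e18/6.022e23 = 1.460e-5 mol.
Fraction absorbed: 1 − 10^(−0.113) = 0.2291.
Photons absorbed: 0.2291 × 1.460e-5 = 3.345e-6 mol.
Product: Φ × n_abs = 0.0145 × 3.345e-6 = 4.850e-8 mol.
Mass: 4.850e-8 × 242.2 = 1.175e-5 g = 0.012 mg.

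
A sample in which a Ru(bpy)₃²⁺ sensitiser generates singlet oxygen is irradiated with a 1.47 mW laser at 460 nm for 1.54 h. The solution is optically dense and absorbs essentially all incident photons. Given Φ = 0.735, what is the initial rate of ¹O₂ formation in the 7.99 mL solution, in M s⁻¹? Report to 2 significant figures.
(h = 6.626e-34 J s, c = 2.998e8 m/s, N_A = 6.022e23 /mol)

5.2e-7 M s⁻¹

Photon energy at 460 nm: hc/λ = (6.626e-34)(2.998e8)/(460e-9) = 4.318e-19 J.
Energy delivered: (1.47 mW)(5544 s) = 8.150 J.
Photons incident: 8.150 / 4.318e-19 = 1.887e19, i.e. 1.887e19/6.022e23 = 3.134e-5 mol.
Product formed: 0.735 × 3.134e-5 = 2.303e-5 mol.
Rate: 2.303e-5 mol / (5544 s × 0.00799 L) = 5.2e-7 M s⁻¹.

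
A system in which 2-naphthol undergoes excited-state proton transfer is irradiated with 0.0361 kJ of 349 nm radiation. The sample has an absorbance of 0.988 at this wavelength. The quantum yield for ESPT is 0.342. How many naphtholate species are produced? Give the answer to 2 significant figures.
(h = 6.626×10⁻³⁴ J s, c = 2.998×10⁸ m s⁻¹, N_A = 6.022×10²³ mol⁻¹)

Photon energy at 349 nm: hc/λ = (6.626×10⁻³⁴)(2.998×10⁸)/(349×10⁻⁹) = 5.692×10⁻¹⁹ J.
Incident energy: 0.0361 kJ = 36.1 J.
Photons incident: 36.1 / 5.692×10⁻¹⁹ = 6.342×10¹⁹, i.e. 6.342×10¹⁹/6.022×10²³ = 1.053×10⁻⁴ mol.
Fraction absorbed: 1 − 10^(−0.988) = 0.8972.
Photons absorbed: 0.8972 × 1.053×10⁻⁴ = 9.448×10⁻⁵ mol.
Product: Φ × n_abs = 0.342 × 9.448×10⁻⁵ = 3.231×10⁻⁵ mol.
As a count: 3.231×10⁻⁵ × 6.022×10²³ = 1.9×10¹⁹.

1.9×10¹⁹ species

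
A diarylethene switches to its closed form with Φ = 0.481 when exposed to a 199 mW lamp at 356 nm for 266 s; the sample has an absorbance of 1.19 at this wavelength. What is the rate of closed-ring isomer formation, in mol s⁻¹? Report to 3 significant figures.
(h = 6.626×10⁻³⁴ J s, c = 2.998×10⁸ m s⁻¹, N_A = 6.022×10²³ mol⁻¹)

Photon energy at 356 nm: hc/λ = (6.626×10⁻³⁴)(2.998×10⁸)/(356×10⁻⁹) = 5.580×10⁻¹⁹ J.
Energy delivered: (199 mW)(266 s) = 52.93 J.
Photons incident: 52.93 / 5.580×10⁻¹⁹ = 9.486×10¹⁹, i.e. 9.486×10¹⁹/6.022×10²³ = 1.575×10⁻⁴ mol.
Fraction absorbed: 1 − 10^(−1.19) = 0.9354.
Photons absorbed: 0.9354 × 1.575×10⁻⁴ = 1.473×10⁻⁴ mol.
Product formed: 0.481 × 1.473×10⁻⁴ = 7.085×10⁻⁵ mol.
Rate: 7.085×10⁻⁵ / 266 s = 2.66×10⁻⁷ mol s⁻¹.

2.66×10⁻⁷ mol s⁻¹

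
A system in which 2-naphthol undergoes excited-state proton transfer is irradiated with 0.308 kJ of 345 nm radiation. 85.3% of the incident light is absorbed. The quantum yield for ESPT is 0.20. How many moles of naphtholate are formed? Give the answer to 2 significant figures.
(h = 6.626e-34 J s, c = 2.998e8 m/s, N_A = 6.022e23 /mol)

1.5e-4 mol

Photon energy at 345 nm: hc/λ = (6.626e-34)(2.998e8)/(345e-9) = 5.758e-19 J.
Incident energy: 0.308 kJ = 308 J.
Photons incident: 308 / 5.758e-19 = 5.349e20, i.e. 5.349e20/6.022e23 = 8.882e-4 mol.
Photons absorbed: 0.853 × 8.882e-4 = 7.576e-4 mol.
Product: Φ × n_abs = 0.20 × 7.576e-4 = 1.515e-4 mol.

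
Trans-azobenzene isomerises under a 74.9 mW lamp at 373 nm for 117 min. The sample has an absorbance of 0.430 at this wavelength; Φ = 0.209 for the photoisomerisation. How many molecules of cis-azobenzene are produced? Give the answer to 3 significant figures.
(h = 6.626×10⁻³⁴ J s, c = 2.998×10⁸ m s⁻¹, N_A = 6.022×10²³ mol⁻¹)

1.30×10²⁰ molecules

Photon energy at 373 nm: hc/λ = (6.626×10⁻³⁴)(2.998×10⁸)/(373×10⁻⁹) = 5.326×10⁻¹⁹ J.
Energy delivered: (74.9 mW)(7020 s) = 525.8 J.
Photons incident: 525.8 / 5.326×10⁻¹⁹ = 9.872×10²⁰, i.e. 9.872×10²⁰/6.022×10²³ = 0.001639 mol.
Fraction absorbed: 1 − 10^(−0.430) = 0.6285.
Photons absorbed: 0.6285 × 0.001639 = 0.001030 mol.
Product: Φ × n_abs = 0.209 × 0.001030 = 2.153×10⁻⁴ mol.
As a count: 2.153×10⁻⁴ × 6.022×10²³ = 1.30×10²⁰.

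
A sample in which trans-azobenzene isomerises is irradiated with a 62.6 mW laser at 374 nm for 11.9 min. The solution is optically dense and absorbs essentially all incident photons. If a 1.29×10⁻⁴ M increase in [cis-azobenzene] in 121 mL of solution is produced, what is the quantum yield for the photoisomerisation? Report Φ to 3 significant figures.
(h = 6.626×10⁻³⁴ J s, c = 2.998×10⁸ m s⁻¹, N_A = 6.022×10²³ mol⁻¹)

Φ = 0.112

Product: (1.29×10⁻⁴ M)(0.121 L) = 1.561×10⁻⁵ mol.
Photon energy at 374 nm: hc/λ = (6.626×10⁻³⁴)(2.998×10⁸)/(374×10⁻⁹) = 5.311×10⁻¹⁹ J.
Energy delivered: (62.6 mW)(714 s) = 44.70 J.
Photons incident: 44.70 / 5.311×10⁻¹⁹ = 8.416×10¹⁹, i.e. 8.416×10¹⁹/6.022×10²³ = 1.398×10⁻⁴ mol.
Φ = 1.561×10⁻⁵ mol / 1.398×10⁻⁴ mol photons = 0.112.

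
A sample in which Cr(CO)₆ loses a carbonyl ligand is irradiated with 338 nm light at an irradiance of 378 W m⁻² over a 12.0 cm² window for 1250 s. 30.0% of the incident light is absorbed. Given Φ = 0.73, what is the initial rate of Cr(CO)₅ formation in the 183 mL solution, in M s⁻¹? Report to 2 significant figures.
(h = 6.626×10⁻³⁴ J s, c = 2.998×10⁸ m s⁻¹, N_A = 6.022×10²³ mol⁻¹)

Photon energy at 338 nm: hc/λ = (6.626×10⁻³⁴)(2.998×10⁸)/(338×10⁻⁹) = 5.877×10⁻¹⁹ J.
Energy delivered: (378 W m⁻²)(12.0×10⁻⁴ m²)(1250 s) = 567.0 J.
Photons incident: 567.0 / 5.877×10⁻¹⁹ = 9.648×10²⁰, i.e. 9.648×10²⁰/6.022×10²³ = 0.001602 mol.
Photons absorbed: 0.300 × 0.001602 = 4.806×10⁻⁴ mol.
Product formed: 0.73 × 4.806×10⁻⁴ = 3.508×10⁻⁴ mol.
Rate: 3.508×10⁻⁴ mol / (1250 s × 0.183 L) = 1.5×10⁻⁶ M s⁻¹.

1.5×10⁻⁶ M s⁻¹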